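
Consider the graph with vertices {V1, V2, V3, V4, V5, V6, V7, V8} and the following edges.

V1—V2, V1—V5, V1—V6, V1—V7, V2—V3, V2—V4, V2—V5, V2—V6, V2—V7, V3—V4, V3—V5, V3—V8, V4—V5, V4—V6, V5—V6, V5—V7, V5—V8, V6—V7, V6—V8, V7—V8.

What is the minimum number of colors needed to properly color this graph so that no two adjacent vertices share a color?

V1, V2, V5, V6, V7 are mutually adjacent (a clique of size 5), so at least 5 colors are needed.
5 colors suffice: color R → {V5}; color B → {V2, V8}; color G → {V3, V6}; color Y → {V4, V7}; color P → {V1}. Every edge joins two different colors.

5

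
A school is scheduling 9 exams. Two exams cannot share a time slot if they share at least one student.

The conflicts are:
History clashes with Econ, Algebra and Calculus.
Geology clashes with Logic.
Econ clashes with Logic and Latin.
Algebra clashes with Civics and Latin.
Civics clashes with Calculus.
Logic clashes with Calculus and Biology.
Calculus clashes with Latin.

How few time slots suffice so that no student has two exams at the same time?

History and Econ conflict, so at least 2 time slots are needed.
2 time slots suffice: time slot 1 → {History, Civics, Logic, Latin}; time slot 2 → {Geology, Econ, Algebra, Calculus, Biology}. No two conflicting exams share a time slot.

2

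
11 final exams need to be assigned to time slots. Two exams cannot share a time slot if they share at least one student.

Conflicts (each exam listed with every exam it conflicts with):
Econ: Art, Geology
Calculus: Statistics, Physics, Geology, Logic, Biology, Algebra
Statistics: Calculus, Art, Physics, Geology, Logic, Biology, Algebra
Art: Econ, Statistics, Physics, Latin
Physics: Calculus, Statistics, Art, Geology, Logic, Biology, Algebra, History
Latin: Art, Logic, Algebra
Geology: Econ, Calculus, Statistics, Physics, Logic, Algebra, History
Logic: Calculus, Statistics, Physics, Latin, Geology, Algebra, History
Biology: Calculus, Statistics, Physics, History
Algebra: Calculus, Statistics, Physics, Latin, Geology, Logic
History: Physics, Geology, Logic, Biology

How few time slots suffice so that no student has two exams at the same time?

6

Calculus, Statistics, Physics, Geology, Logic, Algebra pairwise conflict, so at least 6 time slots are needed.
A valid assignment using 6 time slots: Econ=1, Calculus=5, Statistics=4, Art=2, Physics=1, Latin=1, Geology=2, Logic=3, Biology=2, Algebra=6, History=4. Every pair that conflicts lands in different time slots.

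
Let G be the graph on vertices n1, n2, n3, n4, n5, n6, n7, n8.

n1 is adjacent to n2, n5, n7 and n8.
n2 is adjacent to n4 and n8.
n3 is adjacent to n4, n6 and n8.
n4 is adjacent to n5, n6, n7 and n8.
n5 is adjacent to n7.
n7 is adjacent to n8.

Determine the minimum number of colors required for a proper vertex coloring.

n1, n7, n8 form a triangle, so at least 3 colors are needed.
3 colors suffice: color 1 → {n1, n4}; color 2 → {n5, n6, n8}; color 3 → {n2, n3, n7}. No two adjacent vertices share a color.

3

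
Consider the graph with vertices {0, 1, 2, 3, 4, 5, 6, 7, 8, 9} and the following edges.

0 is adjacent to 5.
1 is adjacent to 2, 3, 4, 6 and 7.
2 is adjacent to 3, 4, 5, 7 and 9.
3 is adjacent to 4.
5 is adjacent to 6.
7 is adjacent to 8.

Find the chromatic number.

4

1, 2, 3, 4 form a clique, so at least 4 colors are needed.
4 colors suffice: color a → {0, 2, 6, 8}; color b → {1, 5, 9}; color c → {3, 7}; color d → {4}. Every edge joins two different colors.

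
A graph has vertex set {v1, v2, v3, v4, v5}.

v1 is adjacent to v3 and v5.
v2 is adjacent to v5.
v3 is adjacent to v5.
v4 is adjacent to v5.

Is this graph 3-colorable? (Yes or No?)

The chromatic number is 3. v1, v3, v5 are mutually adjacent, so at least 3 colors are needed.
3 colors suffice: color 1 → {v5}; color 2 → {v2, v3, v4}; color 3 → {v1}.
That is already a proper 3-coloring.

Yes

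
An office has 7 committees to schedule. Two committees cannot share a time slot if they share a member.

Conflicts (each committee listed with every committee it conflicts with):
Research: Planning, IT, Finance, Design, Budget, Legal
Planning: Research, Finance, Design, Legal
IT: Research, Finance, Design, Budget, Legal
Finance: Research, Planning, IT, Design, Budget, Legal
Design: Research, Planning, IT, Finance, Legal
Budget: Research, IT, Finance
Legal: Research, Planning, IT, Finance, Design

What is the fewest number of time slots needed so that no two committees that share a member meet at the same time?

Research, IT, Finance, Design, Legal pairwise conflict, so at least 5 time slots are needed.
5 time slots suffice: time slot 1 → {Research}; time slot 2 → {Finance}; time slot 3 → {Design, Budget}; time slot 4 → {Planning, IT}; time slot 5 → {Legal}. Every pair that conflicts lands in different time slots.

5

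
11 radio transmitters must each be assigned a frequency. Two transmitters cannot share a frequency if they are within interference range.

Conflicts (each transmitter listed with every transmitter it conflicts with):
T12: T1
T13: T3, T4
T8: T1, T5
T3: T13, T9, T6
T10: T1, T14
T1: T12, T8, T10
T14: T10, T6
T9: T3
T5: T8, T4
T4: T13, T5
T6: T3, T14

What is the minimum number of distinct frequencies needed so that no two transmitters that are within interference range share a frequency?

The cycle T13-T3-T6-T14-T10-T1-T8-T5-T4-T13 has odd length 9, so it cannot be 2-colored; at least 3 frequencies are needed.
Using 3 frequencies: T12=2, T13=3, T8=2, T3=1, T10=2, T1=1, T14=1, T9=2, T5=1, T4=2, T6=2. Every pair that conflicts lands in different frequencies.

3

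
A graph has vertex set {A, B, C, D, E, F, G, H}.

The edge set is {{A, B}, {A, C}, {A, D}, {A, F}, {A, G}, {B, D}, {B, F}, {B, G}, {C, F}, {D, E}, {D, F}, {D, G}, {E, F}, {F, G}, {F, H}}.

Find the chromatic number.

5

A, B, D, F, G are pairwise adjacent (a clique of size 5), so at least 5 colors are needed.
One proper 5-coloring: A=blue, B=purple, C=green, D=green, E=blue, F=red, G=yellow, H=blue. Each edge has distinct colors on its endpoints.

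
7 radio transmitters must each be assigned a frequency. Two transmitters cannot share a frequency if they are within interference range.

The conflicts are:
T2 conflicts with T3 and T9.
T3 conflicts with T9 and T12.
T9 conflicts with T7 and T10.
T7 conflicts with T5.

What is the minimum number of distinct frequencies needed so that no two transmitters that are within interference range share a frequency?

3

T2, T3, T9 all conflict with each other, so at least 3 frequencies are needed.
3 frequencies suffice: T2=3, T3=2, T9=1, T7=2, T5=1, T12=1, T10=2. Each listed conflict is separated.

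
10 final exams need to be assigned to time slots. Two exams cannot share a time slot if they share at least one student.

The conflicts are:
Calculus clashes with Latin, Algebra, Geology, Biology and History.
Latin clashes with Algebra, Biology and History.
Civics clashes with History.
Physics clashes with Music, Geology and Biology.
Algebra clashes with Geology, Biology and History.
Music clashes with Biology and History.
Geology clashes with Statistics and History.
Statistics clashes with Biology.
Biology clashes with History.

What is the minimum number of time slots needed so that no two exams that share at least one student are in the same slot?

5

Calculus, Latin, Algebra, Biology, History all conflict with each other, so at least 5 time slots are needed.
5 time slots suffice: time slot 1 → {Physics, Statistics, History}; time slot 2 → {Civics, Geology, Biology}; time slot 3 → {Calculus, Music}; time slot 4 → {Algebra}; time slot 5 → {Latin}. Every pair that conflicts lands in different time slots.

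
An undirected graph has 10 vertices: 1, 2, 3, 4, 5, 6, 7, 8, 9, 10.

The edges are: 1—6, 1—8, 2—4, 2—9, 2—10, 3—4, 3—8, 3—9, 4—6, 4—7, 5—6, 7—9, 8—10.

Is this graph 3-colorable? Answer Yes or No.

Yes

The chromatic number is 3. The cycle 10-2-4-3-8-10 has odd length 5, so it cannot be 2-colored; at least 3 colors are needed.
3 colors suffice: color red → {4, 5, 8, 9}; color blue → {2, 3, 6, 7}; color green → {1, 10}.
That is already a proper 3-coloring.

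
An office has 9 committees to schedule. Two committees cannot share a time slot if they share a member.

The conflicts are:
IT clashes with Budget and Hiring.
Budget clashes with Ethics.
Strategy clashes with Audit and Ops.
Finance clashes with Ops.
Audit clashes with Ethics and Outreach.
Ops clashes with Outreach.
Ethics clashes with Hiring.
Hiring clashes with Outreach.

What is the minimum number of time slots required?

Strategy and Ops conflict, so at least 2 time slots are needed.
2 time slots suffice: time slot 1 → {Budget, Audit, Ops, Hiring}; time slot 2 → {IT, Strategy, Finance, Ethics, Outreach}. Each listed conflict is separated.

2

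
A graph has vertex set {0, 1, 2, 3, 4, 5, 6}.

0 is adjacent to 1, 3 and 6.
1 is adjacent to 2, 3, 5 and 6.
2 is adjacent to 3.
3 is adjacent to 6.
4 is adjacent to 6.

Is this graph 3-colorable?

No

0, 1, 3, 6 are mutually adjacent (a clique of size 4), so at least 4 colors are needed.
So 3 colors are not enough.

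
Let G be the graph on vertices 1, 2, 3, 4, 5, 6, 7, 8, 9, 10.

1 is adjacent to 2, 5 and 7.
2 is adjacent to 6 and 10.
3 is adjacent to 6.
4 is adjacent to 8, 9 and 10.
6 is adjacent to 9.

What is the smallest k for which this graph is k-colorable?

3

The cycle 4-9-6-2-10-4 has odd length 5, so it cannot be 2-colored; at least 3 colors are needed.
One proper 3-coloring: 1=red, 2=blue, 3=blue, 4=red, 5=blue, 6=red, 7=blue, 8=blue, 9=blue, 10=green. No two adjacent vertices share a color.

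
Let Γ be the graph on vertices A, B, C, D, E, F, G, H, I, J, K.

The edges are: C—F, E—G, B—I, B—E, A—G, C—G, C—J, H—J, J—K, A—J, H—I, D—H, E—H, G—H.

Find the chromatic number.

E, G, H are mutually adjacent, so at least 3 colors are needed.
3 colors suffice: color 1 → {A, B, C, H, K}; color 2 → {D, F, G, I, J}; color 3 → {E}. No two adjacent vertices share a color.

3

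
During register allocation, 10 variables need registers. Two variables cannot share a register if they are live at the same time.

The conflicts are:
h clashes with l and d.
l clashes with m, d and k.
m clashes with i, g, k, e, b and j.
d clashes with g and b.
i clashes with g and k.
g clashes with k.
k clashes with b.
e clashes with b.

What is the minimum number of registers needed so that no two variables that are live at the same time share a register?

4

m, i, g, k are mutually in conflict, so at least 4 registers are needed.
4 registers suffice: h=2, l=3, m=1, d=1, i=4, g=3, k=2, e=2, b=3, j=2. Each listed conflict is separated.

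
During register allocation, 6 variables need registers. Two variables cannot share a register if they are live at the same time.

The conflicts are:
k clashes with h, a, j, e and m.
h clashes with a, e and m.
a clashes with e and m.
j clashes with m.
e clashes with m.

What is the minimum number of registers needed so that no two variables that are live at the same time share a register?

k, h, a, e, m pairwise conflict, so at least 5 registers are needed.
Using 5 registers: k=1, h=3, a=4, j=3, e=5, m=2. Each listed conflict is separated.

5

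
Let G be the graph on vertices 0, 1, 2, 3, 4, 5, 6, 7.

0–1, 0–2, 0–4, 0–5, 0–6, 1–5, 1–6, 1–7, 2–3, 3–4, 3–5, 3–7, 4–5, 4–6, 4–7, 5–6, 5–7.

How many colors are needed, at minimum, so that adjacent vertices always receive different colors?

3, 4, 5, 7 are mutually adjacent (a clique of size 4), so at least 4 colors are needed.
4 colors suffice: color a → {2, 5}; color b → {0, 7}; color c → {1, 4}; color d → {3, 6}. Each edge has distinct colors on its endpoints.

4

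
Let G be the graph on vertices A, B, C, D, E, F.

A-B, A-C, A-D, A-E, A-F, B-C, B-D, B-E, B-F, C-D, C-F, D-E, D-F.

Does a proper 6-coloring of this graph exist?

Yes

The chromatic number is 5. A, B, C, D, F are pairwise adjacent (a clique of size 5), so at least 5 colors are needed.
5 colors suffice: color 1 → {A}; color 2 → {D}; color 3 → {B}; color 4 → {E, F}; color 5 → {C}.
Since 6 ≥ 5, a proper 6-coloring certainly exists.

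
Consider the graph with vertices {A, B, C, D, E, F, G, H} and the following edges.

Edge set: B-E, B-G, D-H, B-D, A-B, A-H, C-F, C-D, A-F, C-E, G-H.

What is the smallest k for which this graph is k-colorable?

3

The cycle D-H-A-F-C-D has odd length 5, so it cannot be 2-colored; at least 3 colors are needed.
3 colors suffice: color 1 → {B, C, H}; color 2 → {A, D, E, G}; color 3 → {F}. No two adjacent vertices share a color.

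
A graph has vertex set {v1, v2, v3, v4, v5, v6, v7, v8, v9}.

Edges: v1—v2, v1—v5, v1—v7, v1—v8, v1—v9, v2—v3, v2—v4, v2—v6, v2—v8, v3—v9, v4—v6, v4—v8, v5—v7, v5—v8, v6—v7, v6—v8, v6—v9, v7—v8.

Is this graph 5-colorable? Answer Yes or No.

Yes

The chromatic number is 4. v1, v5, v7, v8 are pairwise adjacent (a clique of size 4), so at least 4 colors are needed.
4 colors suffice: color R → {v8, v9}; color B → {v1, v3, v6}; color G → {v2, v7}; color Y → {v4, v5}.
Since 5 ≥ 4, a proper 5-coloring certainly exists.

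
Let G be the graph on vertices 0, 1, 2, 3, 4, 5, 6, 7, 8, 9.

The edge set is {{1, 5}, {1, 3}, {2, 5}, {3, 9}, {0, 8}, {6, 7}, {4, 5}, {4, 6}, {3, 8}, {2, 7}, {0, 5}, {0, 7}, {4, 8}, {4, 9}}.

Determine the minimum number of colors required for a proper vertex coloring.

The cycle 5-4-8-3-1-5 has odd length 5, so it cannot be 2-colored; at least 3 colors are needed.
3 colors suffice: 0=c, 1=c, 2=c, 3=a, 4=a, 5=b, 6=b, 7=a, 8=b, 9=b. Each edge has distinct colors on its endpoints.

3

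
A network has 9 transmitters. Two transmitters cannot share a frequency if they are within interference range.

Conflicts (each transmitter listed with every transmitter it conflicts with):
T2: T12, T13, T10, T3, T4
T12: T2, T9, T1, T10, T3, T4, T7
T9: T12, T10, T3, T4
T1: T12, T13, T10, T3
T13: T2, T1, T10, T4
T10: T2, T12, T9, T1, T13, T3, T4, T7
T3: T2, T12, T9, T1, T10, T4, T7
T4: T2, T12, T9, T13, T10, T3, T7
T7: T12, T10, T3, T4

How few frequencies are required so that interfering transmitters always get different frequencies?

5

T12, T10, T3, T4, T7 are mutually in conflict, so at least 5 frequencies are needed.
5 frequencies suffice: frequency 1 → {T10}; frequency 2 → {T13, T3}; frequency 3 → {T1, T4}; frequency 4 → {T12}; frequency 5 → {T2, T9, T7}. Every pair that conflicts lands in different frequencies.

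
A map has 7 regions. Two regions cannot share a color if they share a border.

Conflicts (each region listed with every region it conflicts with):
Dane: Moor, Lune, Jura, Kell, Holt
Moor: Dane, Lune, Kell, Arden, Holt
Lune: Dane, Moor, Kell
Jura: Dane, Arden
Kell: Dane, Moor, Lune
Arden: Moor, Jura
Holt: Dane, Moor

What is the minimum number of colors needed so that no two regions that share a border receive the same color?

4

Dane, Moor, Lune, Kell are mutually in conflict, so at least 4 colors are needed.
A valid assignment using 4 colors: Dane=1, Moor=2, Lune=3, Jura=2, Kell=4, Arden=1, Holt=3. Every pair that conflicts lands in different colors.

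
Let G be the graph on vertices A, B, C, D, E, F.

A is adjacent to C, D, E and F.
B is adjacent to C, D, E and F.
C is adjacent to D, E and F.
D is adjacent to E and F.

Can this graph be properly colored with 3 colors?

A, C, D, E form a clique, so at least 4 colors are needed.
So 3 colors are not enough.

No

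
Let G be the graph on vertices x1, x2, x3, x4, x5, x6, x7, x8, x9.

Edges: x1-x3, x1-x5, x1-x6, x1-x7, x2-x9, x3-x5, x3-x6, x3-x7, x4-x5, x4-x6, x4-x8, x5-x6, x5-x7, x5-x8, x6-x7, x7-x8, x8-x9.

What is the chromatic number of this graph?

5

x1, x3, x5, x6, x7 are mutually adjacent (a clique of size 5), so at least 5 colors are needed.
5 colors suffice: color 1 → {x5, x9}; color 2 → {x2, x4, x7}; color 3 → {x6, x8}; color 4 → {x3}; color 5 → {x1}. No two adjacent vertices share a color.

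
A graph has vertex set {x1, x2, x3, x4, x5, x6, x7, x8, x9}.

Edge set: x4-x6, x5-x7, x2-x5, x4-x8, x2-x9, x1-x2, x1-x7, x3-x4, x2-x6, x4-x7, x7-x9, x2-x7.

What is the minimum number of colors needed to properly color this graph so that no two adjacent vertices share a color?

x2, x7, x9 are pairwise adjacent, so at least 3 colors are needed.
3 colors suffice: color 1 → {x2, x4}; color 2 → {x3, x6, x7, x8}; color 3 → {x1, x5, x9}. Each edge has distinct colors on its endpoints.

3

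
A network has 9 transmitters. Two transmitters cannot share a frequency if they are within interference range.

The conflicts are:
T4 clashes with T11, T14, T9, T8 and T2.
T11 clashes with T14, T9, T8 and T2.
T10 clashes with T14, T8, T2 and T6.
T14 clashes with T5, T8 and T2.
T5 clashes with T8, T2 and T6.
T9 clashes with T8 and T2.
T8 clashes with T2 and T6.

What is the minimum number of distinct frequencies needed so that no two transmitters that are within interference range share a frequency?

5

T4, T11, T9, T8, T2 all conflict with each other, so at least 5 frequencies are needed.
5 frequencies suffice: frequency 1 → {T8}; frequency 2 → {T2, T6}; frequency 3 → {T14, T9}; frequency 4 → {T4, T10, T5}; frequency 5 → {T11}. No two conflicting transmitters share a frequency.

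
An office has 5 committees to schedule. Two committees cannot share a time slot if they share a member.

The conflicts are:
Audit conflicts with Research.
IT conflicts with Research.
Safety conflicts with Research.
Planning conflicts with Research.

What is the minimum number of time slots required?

2

Planning and Research conflict, so at least 2 time slots are needed.
2 time slots suffice: time slot 1 → {Research}; time slot 2 → {Audit, IT, Safety, Planning}. Every pair that conflicts lands in different time slots.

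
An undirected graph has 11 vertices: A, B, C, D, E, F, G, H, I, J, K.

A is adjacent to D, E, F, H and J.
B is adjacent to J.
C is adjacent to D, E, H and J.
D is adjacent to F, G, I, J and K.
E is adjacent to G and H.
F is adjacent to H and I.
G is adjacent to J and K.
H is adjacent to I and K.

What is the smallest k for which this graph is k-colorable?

D, G, J are pairwise adjacent, so at least 3 colors are needed.
3 colors suffice: color 1 → {B, D, H}; color 2 → {E, F, J, K}; color 3 → {A, C, G, I}. No two adjacent vertices share a color.

3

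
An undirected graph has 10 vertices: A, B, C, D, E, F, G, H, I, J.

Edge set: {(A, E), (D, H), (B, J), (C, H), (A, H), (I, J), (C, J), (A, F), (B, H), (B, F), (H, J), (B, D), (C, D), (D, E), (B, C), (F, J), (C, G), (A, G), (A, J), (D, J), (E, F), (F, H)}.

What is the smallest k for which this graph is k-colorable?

5

B, C, D, H, J form a clique, so at least 5 colors are needed.
5 colors suffice: A=3, B=3, C=4, D=5, E=1, F=4, G=1, H=2, I=2, J=1. Each edge has distinct colors on its endpoints.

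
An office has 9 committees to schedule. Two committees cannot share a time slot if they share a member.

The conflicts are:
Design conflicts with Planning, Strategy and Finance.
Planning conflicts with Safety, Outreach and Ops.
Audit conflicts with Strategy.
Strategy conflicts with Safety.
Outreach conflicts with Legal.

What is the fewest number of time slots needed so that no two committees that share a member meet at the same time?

2

Outreach and Legal conflict, so at least 2 time slots are needed.
A valid assignment using 2 time slots: Design=2, Planning=1, Audit=2, Strategy=1, Safety=2, Outreach=2, Finance=1, Ops=2, Legal=1. No two conflicting committees share a time slot.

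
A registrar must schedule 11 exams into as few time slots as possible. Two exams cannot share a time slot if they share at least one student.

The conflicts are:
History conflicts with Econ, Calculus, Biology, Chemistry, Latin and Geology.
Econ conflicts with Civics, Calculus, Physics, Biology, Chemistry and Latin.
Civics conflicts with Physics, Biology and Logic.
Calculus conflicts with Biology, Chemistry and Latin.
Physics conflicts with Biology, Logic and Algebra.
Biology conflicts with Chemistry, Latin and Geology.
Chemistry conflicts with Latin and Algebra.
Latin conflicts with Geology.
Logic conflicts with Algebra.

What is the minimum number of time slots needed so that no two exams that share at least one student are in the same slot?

History, Econ, Calculus, Biology, Chemistry, Latin pairwise conflict, so at least 6 time slots are needed.
Using 6 time slots: History=5, Econ=2, Civics=4, Calculus=6, Physics=3, Biology=1, Chemistry=4, Latin=3, Geology=2, Logic=2, Algebra=1. Every pair that conflicts lands in different time slots.

6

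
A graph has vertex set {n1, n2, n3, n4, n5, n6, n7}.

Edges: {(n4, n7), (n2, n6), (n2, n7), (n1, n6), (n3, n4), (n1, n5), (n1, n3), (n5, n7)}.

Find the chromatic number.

3

The cycle n7-n2-n6-n1-n5-n7 has odd length 5, so it cannot be 2-colored; at least 3 colors are needed.
3 colors suffice: n1=1, n2=3, n3=3, n4=2, n5=2, n6=2, n7=1. Every edge joins two different colors.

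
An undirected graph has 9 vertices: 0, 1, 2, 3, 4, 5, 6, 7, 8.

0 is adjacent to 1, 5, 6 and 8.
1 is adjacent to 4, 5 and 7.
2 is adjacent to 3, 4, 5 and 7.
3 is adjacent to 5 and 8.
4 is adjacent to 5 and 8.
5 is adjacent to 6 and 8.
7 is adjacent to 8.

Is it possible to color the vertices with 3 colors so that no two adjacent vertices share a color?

The chromatic number is 3. 0, 5, 8 form a triangle, so at least 3 colors are needed.
One proper 3-coloring: 0=green, 1=blue, 2=blue, 3=green, 4=green, 5=red, 6=blue, 7=red, 8=blue.
That is already a proper 3-coloring.

Yes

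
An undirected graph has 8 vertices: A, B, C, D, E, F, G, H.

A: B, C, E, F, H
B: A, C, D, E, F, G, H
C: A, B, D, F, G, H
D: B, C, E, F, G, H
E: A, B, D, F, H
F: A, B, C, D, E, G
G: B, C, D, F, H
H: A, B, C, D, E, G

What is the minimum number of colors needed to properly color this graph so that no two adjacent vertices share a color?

B, C, D, F, G form a clique, so at least 5 colors are needed.
5 colors suffice: color 1 → {B}; color 2 → {F, H}; color 3 → {A, D}; color 4 → {C, E}; color 5 → {G}. Every edge joins two different colors.

5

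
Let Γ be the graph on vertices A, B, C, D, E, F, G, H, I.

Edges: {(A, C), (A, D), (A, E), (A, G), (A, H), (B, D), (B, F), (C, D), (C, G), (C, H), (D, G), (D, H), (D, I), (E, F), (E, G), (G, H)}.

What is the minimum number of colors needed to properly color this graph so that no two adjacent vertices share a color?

5

A, C, D, G, H are pairwise adjacent (a clique of size 5), so at least 5 colors are needed.
5 colors suffice: A=3, B=3, C=5, D=1, E=1, F=2, G=2, H=4, I=2. No two adjacent vertices share a color.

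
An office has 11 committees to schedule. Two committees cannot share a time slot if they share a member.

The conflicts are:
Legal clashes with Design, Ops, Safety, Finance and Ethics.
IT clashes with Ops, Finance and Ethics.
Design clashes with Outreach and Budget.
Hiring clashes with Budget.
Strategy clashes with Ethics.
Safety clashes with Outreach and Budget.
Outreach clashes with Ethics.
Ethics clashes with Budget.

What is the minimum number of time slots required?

Outreach and Ethics conflict, so at least 2 time slots are needed.
2 time slots suffice: Legal=2, IT=2, Design=1, Hiring=1, Strategy=2, Ops=1, Safety=1, Outreach=2, Finance=1, Ethics=1, Budget=2. Every pair that conflicts lands in different time slots.

2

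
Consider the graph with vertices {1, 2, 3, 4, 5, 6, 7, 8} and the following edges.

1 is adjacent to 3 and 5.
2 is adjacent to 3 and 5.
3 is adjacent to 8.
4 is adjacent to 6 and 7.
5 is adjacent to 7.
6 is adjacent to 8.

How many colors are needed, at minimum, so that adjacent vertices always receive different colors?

3

The cycle 6-8-3-2-5-7-4-6 has odd length 7, so it cannot be 2-colored; at least 3 colors are needed.
3 colors suffice: 1=blue, 2=blue, 3=red, 4=red, 5=red, 6=green, 7=blue, 8=blue. Every edge joins two different colors.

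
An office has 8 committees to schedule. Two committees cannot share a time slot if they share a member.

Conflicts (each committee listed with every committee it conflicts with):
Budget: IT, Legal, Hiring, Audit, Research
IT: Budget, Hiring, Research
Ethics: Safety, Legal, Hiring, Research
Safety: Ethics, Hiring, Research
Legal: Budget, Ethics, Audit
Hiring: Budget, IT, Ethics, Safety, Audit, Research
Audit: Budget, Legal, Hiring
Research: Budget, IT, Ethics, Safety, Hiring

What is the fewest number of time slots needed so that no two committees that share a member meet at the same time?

Budget, IT, Hiring, Research pairwise conflict, so at least 4 time slots are needed.
4 time slots suffice: time slot 1 → {Legal, Hiring}; time slot 2 → {Audit, Research}; time slot 3 → {Budget, Ethics}; time slot 4 → {IT, Safety}. Each listed conflict is separated.

4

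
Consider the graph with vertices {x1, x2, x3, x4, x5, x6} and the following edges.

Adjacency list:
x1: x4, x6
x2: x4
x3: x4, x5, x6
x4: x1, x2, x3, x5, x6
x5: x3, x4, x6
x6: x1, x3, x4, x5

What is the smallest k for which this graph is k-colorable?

4

x3, x4, x5, x6 form a clique, so at least 4 colors are needed.
4 colors suffice: color 1 → {x4}; color 2 → {x2, x6}; color 3 → {x1, x5}; color 4 → {x3}. Each edge has distinct colors on its endpoints.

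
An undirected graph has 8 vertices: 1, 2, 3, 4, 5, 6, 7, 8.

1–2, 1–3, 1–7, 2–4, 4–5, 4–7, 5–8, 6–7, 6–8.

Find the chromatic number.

3

The cycle 4-7-6-8-5-4 has odd length 5, so it cannot be 2-colored; at least 3 colors are needed.
3 colors suffice: 1=b, 2=a, 3=a, 4=b, 5=a, 6=b, 7=a, 8=c. No two adjacent vertices share a color.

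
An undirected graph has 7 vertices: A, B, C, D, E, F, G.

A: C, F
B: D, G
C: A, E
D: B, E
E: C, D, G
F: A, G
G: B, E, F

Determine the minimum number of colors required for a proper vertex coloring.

3

The cycle F-G-E-C-A-F has odd length 5, so it cannot be 2-colored; at least 3 colors are needed.
3 colors suffice: color 1 → {B, E, F}; color 2 → {C, D, G}; color 3 → {A}. Each edge has distinct colors on its endpoints.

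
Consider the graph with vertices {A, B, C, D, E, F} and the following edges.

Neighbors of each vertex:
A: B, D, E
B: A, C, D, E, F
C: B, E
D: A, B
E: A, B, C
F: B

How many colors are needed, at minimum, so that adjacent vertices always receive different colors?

3

A, B, E are pairwise adjacent, so at least 3 colors are needed.
A valid assignment using 3 colors: A=3, B=1, C=3, D=2, E=2, F=2. Each edge has distinct colors on its endpoints.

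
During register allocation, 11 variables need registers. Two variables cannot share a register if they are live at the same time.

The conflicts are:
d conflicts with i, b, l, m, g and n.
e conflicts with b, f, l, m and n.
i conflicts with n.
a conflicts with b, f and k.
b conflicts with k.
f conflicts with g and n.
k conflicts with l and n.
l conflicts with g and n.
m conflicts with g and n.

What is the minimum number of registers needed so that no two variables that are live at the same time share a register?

3

e, f, n are mutually in conflict, so at least 3 registers are needed.
A valid assignment using 3 registers: d=2, e=2, i=3, a=1, b=3, f=3, k=2, l=3, m=3, g=1, n=1. Each listed conflict is separated.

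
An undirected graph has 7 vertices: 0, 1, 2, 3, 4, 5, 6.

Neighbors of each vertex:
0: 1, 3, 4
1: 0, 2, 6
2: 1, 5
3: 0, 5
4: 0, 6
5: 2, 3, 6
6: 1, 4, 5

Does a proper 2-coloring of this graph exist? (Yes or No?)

The cycle 3-0-1-2-5-3 has odd length 5, so it cannot be 2-colored; at least 3 colors are needed.
So 2 colors are not enough.

No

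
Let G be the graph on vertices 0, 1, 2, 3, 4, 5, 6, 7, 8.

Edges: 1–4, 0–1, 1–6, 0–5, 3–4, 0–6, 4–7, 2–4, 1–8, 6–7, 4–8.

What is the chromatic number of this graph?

1, 4, 8 form a triangle, so at least 3 colors are needed.
3 colors suffice: color a → {4, 5, 6}; color b → {1, 2, 3, 7}; color c → {0, 8}. Each edge has distinct colors on its endpoints.

3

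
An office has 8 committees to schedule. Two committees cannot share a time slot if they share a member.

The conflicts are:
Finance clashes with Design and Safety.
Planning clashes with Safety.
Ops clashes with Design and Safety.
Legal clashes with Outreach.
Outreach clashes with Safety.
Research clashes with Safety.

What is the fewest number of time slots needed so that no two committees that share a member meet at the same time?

Finance and Design conflict, so at least 2 time slots are needed.
2 time slots suffice: Finance=2, Planning=2, Ops=2, Legal=1, Outreach=2, Research=2, Design=1, Safety=1. No two conflicting committees share a time slot.

2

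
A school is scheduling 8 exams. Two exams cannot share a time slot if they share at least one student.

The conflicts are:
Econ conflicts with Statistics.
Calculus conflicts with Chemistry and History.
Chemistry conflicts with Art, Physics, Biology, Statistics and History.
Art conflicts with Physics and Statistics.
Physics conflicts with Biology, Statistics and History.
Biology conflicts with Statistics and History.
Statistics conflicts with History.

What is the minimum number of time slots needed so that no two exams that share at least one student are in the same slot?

5

Chemistry, Physics, Biology, Statistics, History all conflict with each other, so at least 5 time slots are needed.
Using 5 time slots: Econ=1, Calculus=2, Chemistry=1, Art=3, Physics=4, Biology=5, Statistics=2, History=3. Every pair that conflicts lands in different time slots.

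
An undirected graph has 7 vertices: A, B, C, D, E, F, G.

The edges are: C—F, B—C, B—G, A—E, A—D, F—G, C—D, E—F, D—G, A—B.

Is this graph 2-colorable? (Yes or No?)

No

The cycle D-C-F-E-A-D has odd length 5, so it cannot be 2-colored; at least 3 colors are needed.
So 2 colors are not enough.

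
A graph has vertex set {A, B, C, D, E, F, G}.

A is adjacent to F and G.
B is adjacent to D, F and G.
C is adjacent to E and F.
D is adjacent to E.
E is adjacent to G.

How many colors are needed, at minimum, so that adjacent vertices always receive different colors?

The cycle B-G-E-C-F-B has odd length 5, so it cannot be 2-colored; at least 3 colors are needed.
A valid assignment using 3 colors: A=1, B=1, C=3, D=2, E=1, F=2, G=2. Every edge joins two different colors.

3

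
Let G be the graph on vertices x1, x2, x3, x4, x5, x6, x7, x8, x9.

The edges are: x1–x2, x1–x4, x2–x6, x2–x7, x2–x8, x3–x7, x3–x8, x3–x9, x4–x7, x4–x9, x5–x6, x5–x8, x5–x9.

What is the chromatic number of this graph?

2

x5 and x8 are adjacent, so at least 2 colors are needed.
One proper 2-coloring: x1=B, x2=R, x3=R, x4=R, x5=R, x6=B, x7=B, x8=B, x9=B. Every edge joins two different colors.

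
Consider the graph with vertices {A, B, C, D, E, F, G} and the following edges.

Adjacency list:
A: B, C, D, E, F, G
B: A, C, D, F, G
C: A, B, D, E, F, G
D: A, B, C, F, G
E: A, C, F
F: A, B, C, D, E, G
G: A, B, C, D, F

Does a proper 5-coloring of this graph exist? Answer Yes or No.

No

A, B, C, D, F, G form a clique, so at least 6 colors are needed.
So 5 colors are not enough.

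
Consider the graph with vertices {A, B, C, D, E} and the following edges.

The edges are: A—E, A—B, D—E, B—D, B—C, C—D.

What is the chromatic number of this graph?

3

B, C, D form a triangle, so at least 3 colors are needed.
3 colors suffice: color 1 → {A, D}; color 2 → {B, E}; color 3 → {C}. No two adjacent vertices share a color.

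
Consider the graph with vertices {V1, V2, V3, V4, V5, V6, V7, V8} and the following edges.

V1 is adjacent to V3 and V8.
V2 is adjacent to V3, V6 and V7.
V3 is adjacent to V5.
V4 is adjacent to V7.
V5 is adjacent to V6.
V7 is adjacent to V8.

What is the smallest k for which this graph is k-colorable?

The cycle V1-V8-V7-V2-V3-V1 has odd length 5, so it cannot be 2-colored; at least 3 colors are needed.
3 colors suffice: color 1 → {V3, V6, V7}; color 2 → {V1, V2, V4, V5}; color 3 → {V8}. Every edge joins two different colors.

3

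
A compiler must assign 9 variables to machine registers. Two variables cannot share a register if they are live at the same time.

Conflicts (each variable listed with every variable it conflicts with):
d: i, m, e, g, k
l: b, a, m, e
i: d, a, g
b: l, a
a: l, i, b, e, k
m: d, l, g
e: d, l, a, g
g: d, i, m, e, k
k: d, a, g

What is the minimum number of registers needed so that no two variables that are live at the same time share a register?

3

d, i, g pairwise conflict, so at least 3 registers are needed.
3 registers suffice: register 1 → {a, g}; register 2 → {d, l}; register 3 → {i, b, m, e, k}. No two conflicting variables share a register.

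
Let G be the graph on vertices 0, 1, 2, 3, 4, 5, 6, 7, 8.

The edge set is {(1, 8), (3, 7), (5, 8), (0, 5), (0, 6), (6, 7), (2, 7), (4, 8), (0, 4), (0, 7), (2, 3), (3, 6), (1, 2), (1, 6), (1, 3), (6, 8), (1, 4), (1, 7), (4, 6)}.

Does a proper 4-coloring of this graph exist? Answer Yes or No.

Yes

The chromatic number is 4. 1, 3, 6, 7 are mutually adjacent (a clique of size 4), so at least 4 colors are needed.
4 colors suffice: 0=blue, 1=blue, 2=red, 3=yellow, 4=green, 5=red, 6=red, 7=green, 8=yellow.
That is already a proper 4-coloring.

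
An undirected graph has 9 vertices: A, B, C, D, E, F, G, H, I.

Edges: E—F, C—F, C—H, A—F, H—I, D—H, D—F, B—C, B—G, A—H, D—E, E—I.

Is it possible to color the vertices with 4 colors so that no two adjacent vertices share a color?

Yes

The chromatic number is 3. D, E, F are mutually adjacent, so at least 3 colors are needed.
3 colors suffice: color 1 → {B, F, H}; color 2 → {A, C, D, G, I}; color 3 → {E}.
Since 4 ≥ 3, a proper 4-coloring certainly exists.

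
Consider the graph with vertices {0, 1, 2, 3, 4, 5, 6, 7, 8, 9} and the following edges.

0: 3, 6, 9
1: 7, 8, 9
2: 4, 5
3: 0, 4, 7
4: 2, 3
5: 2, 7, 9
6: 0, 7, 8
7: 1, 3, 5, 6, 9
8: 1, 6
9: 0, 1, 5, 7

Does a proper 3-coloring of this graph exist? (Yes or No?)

The chromatic number is 3. 1, 7, 9 are mutually adjacent, so at least 3 colors are needed.
One proper 3-coloring: 0=red, 1=green, 2=blue, 3=blue, 4=red, 5=green, 6=blue, 7=red, 8=red, 9=blue.
That is already a proper 3-coloring.

Yes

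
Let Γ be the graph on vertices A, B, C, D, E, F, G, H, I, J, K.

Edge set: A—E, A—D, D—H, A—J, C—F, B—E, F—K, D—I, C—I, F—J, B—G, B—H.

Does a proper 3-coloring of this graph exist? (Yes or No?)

Yes

The chromatic number is 3. The cycle A-E-B-H-D-A has odd length 5, so it cannot be 2-colored; at least 3 colors are needed.
A valid assignment using 3 colors: A=1, B=1, C=2, D=2, E=2, F=1, G=2, H=3, I=1, J=2, K=2.
That is already a proper 3-coloring.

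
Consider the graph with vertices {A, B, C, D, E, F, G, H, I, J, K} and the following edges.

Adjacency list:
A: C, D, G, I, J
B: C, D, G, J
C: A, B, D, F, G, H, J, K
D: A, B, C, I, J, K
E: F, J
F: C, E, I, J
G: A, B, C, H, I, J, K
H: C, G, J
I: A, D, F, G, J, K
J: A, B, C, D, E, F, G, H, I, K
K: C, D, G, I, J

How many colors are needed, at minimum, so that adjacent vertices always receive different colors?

D, I, J, K are mutually adjacent (a clique of size 4), so at least 4 colors are needed.
A valid assignment using 4 colors: A=4, B=4, C=2, D=3, E=2, F=3, G=3, H=4, I=2, J=1, K=4. Every edge joins two different colors.

4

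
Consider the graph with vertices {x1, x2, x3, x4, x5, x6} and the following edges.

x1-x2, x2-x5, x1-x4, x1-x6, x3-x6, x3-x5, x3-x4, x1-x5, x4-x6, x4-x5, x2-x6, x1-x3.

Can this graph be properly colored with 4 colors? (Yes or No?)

Yes

The chromatic number is 4. x1, x3, x4, x5 are pairwise adjacent (a clique of size 4), so at least 4 colors are needed.
4 colors suffice: color 1 → {x1}; color 2 → {x2, x4}; color 3 → {x5, x6}; color 4 → {x3}.
That is already a proper 4-coloring.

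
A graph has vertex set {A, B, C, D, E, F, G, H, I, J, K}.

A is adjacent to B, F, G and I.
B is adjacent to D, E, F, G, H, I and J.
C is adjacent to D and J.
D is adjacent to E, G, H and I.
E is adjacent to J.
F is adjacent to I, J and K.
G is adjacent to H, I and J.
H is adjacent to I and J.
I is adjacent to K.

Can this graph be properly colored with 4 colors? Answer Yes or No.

B, D, G, H, I are pairwise adjacent (a clique of size 5), so at least 5 colors are needed.
So 4 colors are not enough.

No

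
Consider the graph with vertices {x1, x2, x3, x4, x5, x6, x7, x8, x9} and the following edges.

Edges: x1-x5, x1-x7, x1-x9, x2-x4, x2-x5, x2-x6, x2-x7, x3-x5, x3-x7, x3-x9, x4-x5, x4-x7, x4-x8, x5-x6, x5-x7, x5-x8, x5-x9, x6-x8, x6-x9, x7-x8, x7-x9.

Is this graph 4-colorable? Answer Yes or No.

Yes

The chromatic number is 4. x3, x5, x7, x9 are pairwise adjacent (a clique of size 4), so at least 4 colors are needed.
A valid assignment using 4 colors: x1=4, x2=3, x3=4, x4=4, x5=1, x6=2, x7=2, x8=3, x9=3.
That is already a proper 4-coloring.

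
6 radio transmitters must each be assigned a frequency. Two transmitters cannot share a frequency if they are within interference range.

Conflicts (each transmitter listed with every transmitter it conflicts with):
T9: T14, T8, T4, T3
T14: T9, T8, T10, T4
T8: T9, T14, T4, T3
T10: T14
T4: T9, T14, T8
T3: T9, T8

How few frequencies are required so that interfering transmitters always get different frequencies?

T9, T14, T8, T4 are mutually in conflict, so at least 4 frequencies are needed.
A valid assignment using 4 frequencies: T9=2, T14=3, T8=1, T10=1, T4=4, T3=3. Every pair that conflicts lands in different frequencies.

4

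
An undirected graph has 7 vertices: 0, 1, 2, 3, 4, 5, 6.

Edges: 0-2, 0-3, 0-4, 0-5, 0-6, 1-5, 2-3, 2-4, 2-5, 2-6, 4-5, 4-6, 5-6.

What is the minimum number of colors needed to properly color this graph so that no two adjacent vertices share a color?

5

0, 2, 4, 5, 6 form a clique, so at least 5 colors are needed.
5 colors suffice: color a → {3, 5}; color b → {0, 1}; color c → {2}; color d → {6}; color e → {4}. Every edge joins two different colors.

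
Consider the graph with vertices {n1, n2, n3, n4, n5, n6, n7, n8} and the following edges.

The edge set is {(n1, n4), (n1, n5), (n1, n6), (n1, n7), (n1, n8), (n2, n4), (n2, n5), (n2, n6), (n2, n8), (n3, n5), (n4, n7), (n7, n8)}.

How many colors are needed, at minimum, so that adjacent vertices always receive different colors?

3

n1, n4, n7 form a triangle, so at least 3 colors are needed.
A valid assignment using 3 colors: n1=1, n2=1, n3=1, n4=2, n5=2, n6=2, n7=3, n8=2. No two adjacent vertices share a color.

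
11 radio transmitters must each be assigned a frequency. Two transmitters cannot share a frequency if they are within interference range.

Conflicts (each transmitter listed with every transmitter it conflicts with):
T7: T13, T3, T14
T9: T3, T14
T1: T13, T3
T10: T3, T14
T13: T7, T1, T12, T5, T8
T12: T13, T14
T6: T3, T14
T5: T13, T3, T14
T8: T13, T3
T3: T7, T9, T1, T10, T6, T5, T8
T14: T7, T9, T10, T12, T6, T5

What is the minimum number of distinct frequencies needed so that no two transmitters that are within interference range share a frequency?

T13 and T12 conflict, so at least 2 frequencies are needed.
2 frequencies suffice: frequency 1 → {T13, T3, T14}; frequency 2 → {T7, T9, T1, T10, T12, T6, T5, T8}. Each listed conflict is separated.

2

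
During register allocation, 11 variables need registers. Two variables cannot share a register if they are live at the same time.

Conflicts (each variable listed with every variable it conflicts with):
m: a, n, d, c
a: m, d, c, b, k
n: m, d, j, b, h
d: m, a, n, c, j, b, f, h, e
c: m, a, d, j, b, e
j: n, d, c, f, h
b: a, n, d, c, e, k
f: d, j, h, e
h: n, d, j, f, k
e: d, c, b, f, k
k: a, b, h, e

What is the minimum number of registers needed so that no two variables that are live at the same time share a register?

m, a, d, c pairwise conflict, so at least 4 registers are needed.
A valid assignment using 4 registers: m=3, a=4, n=2, d=1, c=2, j=4, b=3, f=2, h=3, e=4, k=1. Each listed conflict is separated.

4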